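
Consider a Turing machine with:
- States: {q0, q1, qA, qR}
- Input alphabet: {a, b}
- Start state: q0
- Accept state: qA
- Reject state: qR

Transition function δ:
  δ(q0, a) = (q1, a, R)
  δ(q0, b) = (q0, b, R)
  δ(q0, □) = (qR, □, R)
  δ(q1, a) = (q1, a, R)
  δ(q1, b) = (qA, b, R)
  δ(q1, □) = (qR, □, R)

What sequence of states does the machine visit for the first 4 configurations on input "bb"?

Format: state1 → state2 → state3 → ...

Execution trace:
Initial: [q0]bb
Step 1: δ(q0, b) = (q0, b, R) → b[q0]b
Step 2: δ(q0, b) = (q0, b, R) → bb[q0]□
Step 3: δ(q0, □) = (qR, □, R) → bb□[qR]□

The machine reaches the reject state qR and halts.

State sequence: q0 → q0 → q0 → qR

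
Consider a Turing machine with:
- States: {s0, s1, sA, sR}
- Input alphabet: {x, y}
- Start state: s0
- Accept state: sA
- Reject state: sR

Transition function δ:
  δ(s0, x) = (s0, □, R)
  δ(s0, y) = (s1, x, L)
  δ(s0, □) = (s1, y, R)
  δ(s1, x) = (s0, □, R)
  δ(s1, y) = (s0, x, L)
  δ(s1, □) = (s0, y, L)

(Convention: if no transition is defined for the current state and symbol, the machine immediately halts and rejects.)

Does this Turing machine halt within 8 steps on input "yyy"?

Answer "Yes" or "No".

Execution trace:
Initial: [s0]yyy
Step 1: δ(s0, y) = (s1, x, L) → [s1]□xyy
Step 2: δ(s1, □) = (s0, y, L) → [s0]□yxyy
Step 3: δ(s0, □) = (s1, y, R) → y[s1]yxyy
Step 4: δ(s1, y) = (s0, x, L) → [s0]yxxyy
Step 5: δ(s0, y) = (s1, x, L) → [s1]□xxxyy
Step 6: δ(s1, □) = (s0, y, L) → [s0]□yxxxyy
Step 7: δ(s0, □) = (s1, y, R) → y[s1]yxxxyy
Step 8: δ(s1, y) = (s0, x, L) → [s0]yxxxxyy

The machine has not reached a halting state after 8 steps.
The machine did not halt within the 8-step bound.

Answer: No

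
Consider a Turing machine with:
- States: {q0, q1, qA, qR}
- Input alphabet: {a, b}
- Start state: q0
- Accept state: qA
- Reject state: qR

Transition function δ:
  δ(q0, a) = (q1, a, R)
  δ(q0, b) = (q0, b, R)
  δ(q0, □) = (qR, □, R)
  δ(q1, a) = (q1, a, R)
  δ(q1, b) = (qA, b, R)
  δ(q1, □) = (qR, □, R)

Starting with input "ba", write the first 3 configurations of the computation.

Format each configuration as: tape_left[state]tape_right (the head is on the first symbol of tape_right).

Transitions applied:
Step 1: δ(q0, b) = (q0, b, R)
Step 2: δ(q0, a) = (q1, a, R)

The first 3 configurations are:
[q0]ba ⊢ b[q0]a ⊢ ba[q1]□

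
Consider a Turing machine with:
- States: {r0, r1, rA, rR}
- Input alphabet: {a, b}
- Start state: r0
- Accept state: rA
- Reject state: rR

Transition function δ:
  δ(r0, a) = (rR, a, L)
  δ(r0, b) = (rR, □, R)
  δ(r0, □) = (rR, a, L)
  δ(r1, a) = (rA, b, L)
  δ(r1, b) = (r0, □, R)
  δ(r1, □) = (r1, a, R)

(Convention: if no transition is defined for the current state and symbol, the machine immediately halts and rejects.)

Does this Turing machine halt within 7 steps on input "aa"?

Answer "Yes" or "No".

Execution trace:
Initial: [r0]aa
Step 1: δ(r0, a) = (rR, a, L) → [rR]□aa

The machine reaches the reject state rR and halts.
The machine halted after 1 step (within the 7-step bound).

Answer: Yes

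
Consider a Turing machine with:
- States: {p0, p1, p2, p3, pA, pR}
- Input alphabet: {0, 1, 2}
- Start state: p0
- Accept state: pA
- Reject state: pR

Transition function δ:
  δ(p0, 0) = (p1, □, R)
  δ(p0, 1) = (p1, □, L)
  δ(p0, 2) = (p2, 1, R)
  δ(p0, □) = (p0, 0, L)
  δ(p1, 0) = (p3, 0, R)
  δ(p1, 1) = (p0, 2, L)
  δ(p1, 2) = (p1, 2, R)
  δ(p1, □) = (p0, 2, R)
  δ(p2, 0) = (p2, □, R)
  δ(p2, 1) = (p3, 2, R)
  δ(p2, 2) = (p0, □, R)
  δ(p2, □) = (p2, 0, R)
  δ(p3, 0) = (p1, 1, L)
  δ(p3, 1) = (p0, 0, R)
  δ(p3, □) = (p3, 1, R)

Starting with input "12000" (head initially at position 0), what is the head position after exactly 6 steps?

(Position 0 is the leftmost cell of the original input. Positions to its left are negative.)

Execution trace (head position shown):
Step 0: [p0]12000  (head at position 0)
Step 1: move left → [p1]□□2000  (head at position -1)
Step 2: move right → 2[p0]□2000  (head at position 0)
Step 3: move left → [p0]202000  (head at position -1)
Step 4: move right → 1[p2]02000  (head at position 0)
Step 5: move right → 1□[p2]2000  (head at position 1)
Step 6: move right → 1□□[p0]000  (head at position 2)

After 6 steps, the head is at position 2.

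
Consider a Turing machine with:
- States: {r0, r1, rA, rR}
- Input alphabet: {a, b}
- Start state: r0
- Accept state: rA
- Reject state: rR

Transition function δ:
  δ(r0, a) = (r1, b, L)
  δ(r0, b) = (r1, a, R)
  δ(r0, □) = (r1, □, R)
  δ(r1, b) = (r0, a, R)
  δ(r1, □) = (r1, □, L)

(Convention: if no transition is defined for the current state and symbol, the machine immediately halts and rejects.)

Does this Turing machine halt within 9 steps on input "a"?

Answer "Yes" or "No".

Execution trace:
Initial: [r0]a
Step 1: δ(r0, a) = (r1, b, L) → [r1]□b
Step 2: δ(r1, □) = (r1, □, L) → [r1]□□b
Step 3: δ(r1, □) = (r1, □, L) → [r1]□□□b
Step 4: δ(r1, □) = (r1, □, L) → [r1]□□□□b
Step 5: δ(r1, □) = (r1, □, L) → [r1]□□□□□b
Step 6: δ(r1, □) = (r1, □, L) → [r1]□□□□□□b
Step 7: δ(r1, □) = (r1, □, L) → [r1]□□□□□□□b
Step 8: δ(r1, □) = (r1, □, L) → [r1]□□□□□□□□b
Step 9: δ(r1, □) = (r1, □, L) → [r1]□□□□□□□□□b

The machine has not reached a halting state after 9 steps.
The machine did not halt within the 9-step bound.

Answer: No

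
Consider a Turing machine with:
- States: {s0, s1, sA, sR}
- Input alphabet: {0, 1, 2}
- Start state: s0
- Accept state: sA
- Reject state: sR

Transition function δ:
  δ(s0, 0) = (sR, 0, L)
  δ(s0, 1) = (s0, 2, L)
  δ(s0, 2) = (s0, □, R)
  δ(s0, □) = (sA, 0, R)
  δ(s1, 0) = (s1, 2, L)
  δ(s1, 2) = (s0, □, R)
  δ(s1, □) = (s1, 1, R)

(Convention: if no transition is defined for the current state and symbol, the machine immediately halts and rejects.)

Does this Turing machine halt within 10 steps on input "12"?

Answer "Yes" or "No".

Execution trace:
Initial: [s0]12
Step 1: δ(s0, 1) = (s0, 2, L) → [s0]□22
Step 2: δ(s0, □) = (sA, 0, R) → 0[sA]22

The machine reaches the accept state sA and halts.
The machine halted after 2 steps (within the 10-step bound).

Answer: Yes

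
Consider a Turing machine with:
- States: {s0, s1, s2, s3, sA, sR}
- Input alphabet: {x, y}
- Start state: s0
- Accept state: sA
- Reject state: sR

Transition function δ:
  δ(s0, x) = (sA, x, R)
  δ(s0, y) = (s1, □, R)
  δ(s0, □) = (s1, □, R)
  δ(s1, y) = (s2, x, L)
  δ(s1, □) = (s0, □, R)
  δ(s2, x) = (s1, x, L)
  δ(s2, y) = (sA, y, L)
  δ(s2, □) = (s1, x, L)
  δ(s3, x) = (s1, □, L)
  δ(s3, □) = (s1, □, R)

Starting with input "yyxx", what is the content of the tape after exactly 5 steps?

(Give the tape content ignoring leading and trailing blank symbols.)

Execution trace:
Initial: [s0]yyxx
Step 1: δ(s0, y) = (s1, □, R) → □[s1]yxx
Step 2: δ(s1, y) = (s2, x, L) → [s2]□xxx
Step 3: δ(s2, □) = (s1, x, L) → [s1]□xxxx
Step 4: δ(s1, □) = (s0, □, R) → □[s0]xxxx
Step 5: δ(s0, x) = (sA, x, R) → □x[sA]xxx

The machine reaches the accept state sA and halts.

After 5 steps, the tape (ignoring leading/trailing blanks) is: xxxx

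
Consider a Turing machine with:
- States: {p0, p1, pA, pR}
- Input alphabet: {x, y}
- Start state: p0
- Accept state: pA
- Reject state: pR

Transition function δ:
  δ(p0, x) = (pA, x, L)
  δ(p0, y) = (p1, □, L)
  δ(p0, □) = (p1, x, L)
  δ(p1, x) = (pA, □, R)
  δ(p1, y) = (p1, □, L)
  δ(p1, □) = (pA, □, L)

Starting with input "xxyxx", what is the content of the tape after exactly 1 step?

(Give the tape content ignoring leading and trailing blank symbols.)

Execution trace:
Initial: [p0]xxyxx
Step 1: δ(p0, x) = (pA, x, L) → [pA]□xxyxx

The machine reaches the accept state pA and halts.

After 1 step, the tape (ignoring leading/trailing blanks) is: xxyxx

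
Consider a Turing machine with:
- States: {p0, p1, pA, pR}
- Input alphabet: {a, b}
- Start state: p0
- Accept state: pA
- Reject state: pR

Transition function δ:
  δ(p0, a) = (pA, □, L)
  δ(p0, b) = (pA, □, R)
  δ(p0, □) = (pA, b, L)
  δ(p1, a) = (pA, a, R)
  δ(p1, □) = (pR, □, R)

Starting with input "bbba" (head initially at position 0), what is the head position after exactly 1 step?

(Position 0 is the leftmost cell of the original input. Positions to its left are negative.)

Execution trace (head position shown):
Step 0: [p0]bbba  (head at position 0)
Step 1: move right → □[pA]bba  (head at position 1)

After 1 step, the head is at position 1.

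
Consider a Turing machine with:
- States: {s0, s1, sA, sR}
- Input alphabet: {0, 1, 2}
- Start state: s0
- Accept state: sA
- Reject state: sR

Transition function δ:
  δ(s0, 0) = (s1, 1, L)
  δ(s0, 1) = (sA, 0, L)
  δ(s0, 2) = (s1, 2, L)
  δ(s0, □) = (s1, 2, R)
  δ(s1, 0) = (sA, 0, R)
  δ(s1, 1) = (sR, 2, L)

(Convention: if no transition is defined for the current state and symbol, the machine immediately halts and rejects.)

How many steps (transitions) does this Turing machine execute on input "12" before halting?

Execution trace:
Initial: [s0]12
Step 1: δ(s0, 1) = (sA, 0, L) → [sA]□02

The machine reaches the accept state sA and halts.

The machine executed 1 step before halting.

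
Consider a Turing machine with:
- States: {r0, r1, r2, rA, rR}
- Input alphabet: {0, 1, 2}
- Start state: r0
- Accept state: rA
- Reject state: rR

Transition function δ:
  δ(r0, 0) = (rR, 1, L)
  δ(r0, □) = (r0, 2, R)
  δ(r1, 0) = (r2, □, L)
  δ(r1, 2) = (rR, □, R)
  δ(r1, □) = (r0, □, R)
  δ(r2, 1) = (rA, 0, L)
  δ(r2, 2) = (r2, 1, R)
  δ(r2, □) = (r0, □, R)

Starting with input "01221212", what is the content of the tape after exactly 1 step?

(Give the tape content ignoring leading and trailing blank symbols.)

Execution trace:
Initial: [r0]01221212
Step 1: δ(r0, 0) = (rR, 1, L) → [rR]□11221212

The machine reaches the reject state rR and halts.

After 1 step, the tape (ignoring leading/trailing blanks) is: 11221212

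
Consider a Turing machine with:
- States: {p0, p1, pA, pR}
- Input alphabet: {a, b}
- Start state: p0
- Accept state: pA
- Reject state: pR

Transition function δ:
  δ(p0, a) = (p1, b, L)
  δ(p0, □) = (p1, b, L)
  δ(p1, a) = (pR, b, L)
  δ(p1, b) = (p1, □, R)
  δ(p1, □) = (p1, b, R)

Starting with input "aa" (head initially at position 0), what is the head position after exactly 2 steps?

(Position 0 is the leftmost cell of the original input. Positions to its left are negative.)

Execution trace (head position shown):
Step 0: [p0]aa  (head at position 0)
Step 1: move left → [p1]□ba  (head at position -1)
Step 2: move right → b[p1]ba  (head at position 0)

After 2 steps, the head is at position 0.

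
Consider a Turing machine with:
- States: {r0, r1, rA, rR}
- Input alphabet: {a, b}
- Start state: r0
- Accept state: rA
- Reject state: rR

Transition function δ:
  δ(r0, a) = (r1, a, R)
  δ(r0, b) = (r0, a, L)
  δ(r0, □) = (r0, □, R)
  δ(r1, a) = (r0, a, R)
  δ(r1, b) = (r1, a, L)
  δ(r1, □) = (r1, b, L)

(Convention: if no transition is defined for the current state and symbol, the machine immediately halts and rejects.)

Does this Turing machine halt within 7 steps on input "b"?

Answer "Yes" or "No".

Execution trace:
Initial: [r0]b
Step 1: δ(r0, b) = (r0, a, L) → [r0]□a
Step 2: δ(r0, □) = (r0, □, R) → □[r0]a
Step 3: δ(r0, a) = (r1, a, R) → □a[r1]□
Step 4: δ(r1, □) = (r1, b, L) → □[r1]ab
Step 5: δ(r1, a) = (r0, a, R) → □a[r0]b
Step 6: δ(r0, b) = (r0, a, L) → □[r0]aa
Step 7: δ(r0, a) = (r1, a, R) → □a[r1]a

The machine has not reached a halting state after 7 steps.
The machine did not halt within the 7-step bound.

Answer: No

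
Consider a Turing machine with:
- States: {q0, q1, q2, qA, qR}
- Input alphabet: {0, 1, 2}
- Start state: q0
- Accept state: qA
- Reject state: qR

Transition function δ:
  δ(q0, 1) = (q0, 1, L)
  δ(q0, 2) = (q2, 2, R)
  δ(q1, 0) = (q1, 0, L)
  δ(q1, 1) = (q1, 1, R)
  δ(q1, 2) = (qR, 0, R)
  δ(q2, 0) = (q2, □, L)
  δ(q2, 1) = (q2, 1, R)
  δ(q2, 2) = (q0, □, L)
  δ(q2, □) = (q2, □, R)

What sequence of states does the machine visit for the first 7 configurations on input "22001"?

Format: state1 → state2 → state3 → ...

Execution trace:
Initial: [q0]22001
Step 1: δ(q0, 2) = (q2, 2, R) → 2[q2]2001
Step 2: δ(q2, 2) = (q0, □, L) → [q0]2□001
Step 3: δ(q0, 2) = (q2, 2, R) → 2[q2]□001
Step 4: δ(q2, □) = (q2, □, R) → 2□[q2]001
Step 5: δ(q2, 0) = (q2, □, L) → 2[q2]□□01
Step 6: δ(q2, □) = (q2, □, R) → 2□[q2]□01

State sequence: q0 → q2 → q0 → q2 → q2 → q2 → q2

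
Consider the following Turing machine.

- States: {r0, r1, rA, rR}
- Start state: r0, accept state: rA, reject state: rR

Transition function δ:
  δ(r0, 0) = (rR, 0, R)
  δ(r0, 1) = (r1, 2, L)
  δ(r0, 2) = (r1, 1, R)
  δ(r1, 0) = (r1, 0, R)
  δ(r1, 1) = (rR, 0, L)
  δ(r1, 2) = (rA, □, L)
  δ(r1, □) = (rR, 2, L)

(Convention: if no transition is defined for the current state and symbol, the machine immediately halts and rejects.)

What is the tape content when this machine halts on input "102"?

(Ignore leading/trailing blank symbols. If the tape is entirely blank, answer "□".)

Execution trace:
Initial: [r0]102
Step 1: δ(r0, 1) = (r1, 2, L) → [r1]□202
Step 2: δ(r1, □) = (rR, 2, L) → [rR]□2202

The machine reaches the reject state rR and halts.

Final tape (ignoring leading/trailing blanks): 2202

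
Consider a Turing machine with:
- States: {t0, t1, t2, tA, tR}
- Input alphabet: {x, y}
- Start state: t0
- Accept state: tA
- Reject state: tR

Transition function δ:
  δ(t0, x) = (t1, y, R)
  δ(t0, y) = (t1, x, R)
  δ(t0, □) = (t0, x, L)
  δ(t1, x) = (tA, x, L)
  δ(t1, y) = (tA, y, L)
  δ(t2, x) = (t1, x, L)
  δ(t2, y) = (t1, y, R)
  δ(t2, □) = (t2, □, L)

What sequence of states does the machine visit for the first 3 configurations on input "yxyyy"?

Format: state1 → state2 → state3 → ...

Execution trace:
Initial: [t0]yxyyy
Step 1: δ(t0, y) = (t1, x, R) → x[t1]xyyy
Step 2: δ(t1, x) = (tA, x, L) → [tA]xxyyy

The machine reaches the accept state tA and halts.

State sequence: t0 → t1 → tA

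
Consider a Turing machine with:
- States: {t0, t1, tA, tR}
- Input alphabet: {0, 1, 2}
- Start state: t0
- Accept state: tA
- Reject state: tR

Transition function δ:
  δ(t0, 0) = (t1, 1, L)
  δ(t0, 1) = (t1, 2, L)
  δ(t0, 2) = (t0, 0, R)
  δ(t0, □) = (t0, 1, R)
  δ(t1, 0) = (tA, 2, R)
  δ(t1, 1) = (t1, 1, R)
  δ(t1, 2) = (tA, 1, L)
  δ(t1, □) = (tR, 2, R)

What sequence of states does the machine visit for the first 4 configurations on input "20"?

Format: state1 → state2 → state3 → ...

Execution trace:
Initial: [t0]20
Step 1: δ(t0, 2) = (t0, 0, R) → 0[t0]0
Step 2: δ(t0, 0) = (t1, 1, L) → [t1]01
Step 3: δ(t1, 0) = (tA, 2, R) → 2[tA]1

The machine reaches the accept state tA and halts.

State sequence: t0 → t0 → t1 → tA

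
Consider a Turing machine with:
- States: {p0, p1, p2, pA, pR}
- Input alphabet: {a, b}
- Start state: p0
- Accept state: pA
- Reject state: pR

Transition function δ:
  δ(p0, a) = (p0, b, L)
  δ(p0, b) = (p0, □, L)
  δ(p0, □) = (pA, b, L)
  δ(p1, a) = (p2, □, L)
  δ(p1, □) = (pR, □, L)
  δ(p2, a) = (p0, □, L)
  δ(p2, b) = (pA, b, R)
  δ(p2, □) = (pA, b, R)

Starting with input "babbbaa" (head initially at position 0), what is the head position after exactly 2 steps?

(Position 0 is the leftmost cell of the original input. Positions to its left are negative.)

Execution trace (head position shown):
Step 0: [p0]babbbaa  (head at position 0)
Step 1: move left → [p0]□□abbbaa  (head at position -1)
Step 2: move left → [pA]□b□abbbaa  (head at position -2)

After 2 steps, the head is at position -2.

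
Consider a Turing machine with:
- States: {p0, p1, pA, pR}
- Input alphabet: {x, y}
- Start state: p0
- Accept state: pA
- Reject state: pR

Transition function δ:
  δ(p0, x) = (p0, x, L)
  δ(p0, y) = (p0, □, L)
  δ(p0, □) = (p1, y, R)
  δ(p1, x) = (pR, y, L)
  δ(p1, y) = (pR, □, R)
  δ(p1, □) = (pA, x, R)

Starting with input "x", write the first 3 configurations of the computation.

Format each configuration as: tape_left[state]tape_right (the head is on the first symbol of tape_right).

Transitions applied:
Step 1: δ(p0, x) = (p0, x, L)
Step 2: δ(p0, □) = (p1, y, R)

The first 3 configurations are:
[p0]x ⊢ [p0]□x ⊢ y[p1]x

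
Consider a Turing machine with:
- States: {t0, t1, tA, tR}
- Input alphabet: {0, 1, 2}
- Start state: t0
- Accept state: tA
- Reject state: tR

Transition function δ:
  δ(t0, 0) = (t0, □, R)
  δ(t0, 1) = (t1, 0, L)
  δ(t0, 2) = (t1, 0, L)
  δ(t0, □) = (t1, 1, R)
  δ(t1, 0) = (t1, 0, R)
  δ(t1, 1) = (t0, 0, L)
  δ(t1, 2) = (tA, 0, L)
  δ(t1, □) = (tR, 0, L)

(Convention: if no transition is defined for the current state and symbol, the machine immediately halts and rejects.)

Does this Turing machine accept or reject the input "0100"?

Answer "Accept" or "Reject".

Execution trace:
Initial: [t0]0100
Step 1: δ(t0, 0) = (t0, □, R) → □[t0]100
Step 2: δ(t0, 1) = (t1, 0, L) → [t1]□000
Step 3: δ(t1, □) = (tR, 0, L) → [tR]□0000

The machine reaches the reject state tR and halts.

Answer: Reject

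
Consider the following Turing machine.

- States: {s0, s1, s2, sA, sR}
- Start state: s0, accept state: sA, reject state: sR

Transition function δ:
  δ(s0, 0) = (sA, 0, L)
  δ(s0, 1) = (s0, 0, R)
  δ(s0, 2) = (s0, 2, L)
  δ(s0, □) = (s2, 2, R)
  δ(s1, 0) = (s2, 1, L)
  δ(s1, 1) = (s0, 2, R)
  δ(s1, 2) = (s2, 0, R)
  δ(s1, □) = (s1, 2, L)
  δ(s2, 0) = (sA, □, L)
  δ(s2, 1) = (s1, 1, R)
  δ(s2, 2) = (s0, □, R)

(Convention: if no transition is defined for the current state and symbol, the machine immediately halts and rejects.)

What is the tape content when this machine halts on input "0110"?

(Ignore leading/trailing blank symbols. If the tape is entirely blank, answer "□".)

Execution trace:
Initial: [s0]0110
Step 1: δ(s0, 0) = (sA, 0, L) → [sA]□0110

The machine reaches the accept state sA and halts.

Final tape (ignoring leading/trailing blanks): 0110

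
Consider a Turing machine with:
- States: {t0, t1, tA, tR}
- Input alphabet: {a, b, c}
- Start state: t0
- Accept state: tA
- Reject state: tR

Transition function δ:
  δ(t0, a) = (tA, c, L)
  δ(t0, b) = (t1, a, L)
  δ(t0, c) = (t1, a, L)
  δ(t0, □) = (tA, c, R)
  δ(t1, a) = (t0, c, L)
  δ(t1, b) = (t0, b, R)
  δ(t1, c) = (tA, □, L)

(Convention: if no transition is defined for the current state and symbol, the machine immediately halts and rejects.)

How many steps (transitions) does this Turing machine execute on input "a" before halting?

Execution trace:
Initial: [t0]a
Step 1: δ(t0, a) = (tA, c, L) → [tA]□c

The machine reaches the accept state tA and halts.

The machine executed 1 step before halting.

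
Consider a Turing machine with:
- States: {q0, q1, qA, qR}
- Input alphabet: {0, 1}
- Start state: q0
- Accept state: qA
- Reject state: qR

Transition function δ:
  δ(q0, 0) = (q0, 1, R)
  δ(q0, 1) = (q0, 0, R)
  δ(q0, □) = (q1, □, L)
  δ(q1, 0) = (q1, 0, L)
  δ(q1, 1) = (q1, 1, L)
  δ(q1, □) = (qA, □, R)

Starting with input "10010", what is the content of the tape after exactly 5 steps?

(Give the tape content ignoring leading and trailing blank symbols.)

Execution trace:
Initial: [q0]10010
Step 1: δ(q0, 1) = (q0, 0, R) → 0[q0]0010
Step 2: δ(q0, 0) = (q0, 1, R) → 01[q0]010
Step 3: δ(q0, 0) = (q0, 1, R) → 011[q0]10
Step 4: δ(q0, 1) = (q0, 0, R) → 0110[q0]0
Step 5: δ(q0, 0) = (q0, 1, R) → 01101[q0]□

After 5 steps, the tape (ignoring leading/trailing blanks) is: 01101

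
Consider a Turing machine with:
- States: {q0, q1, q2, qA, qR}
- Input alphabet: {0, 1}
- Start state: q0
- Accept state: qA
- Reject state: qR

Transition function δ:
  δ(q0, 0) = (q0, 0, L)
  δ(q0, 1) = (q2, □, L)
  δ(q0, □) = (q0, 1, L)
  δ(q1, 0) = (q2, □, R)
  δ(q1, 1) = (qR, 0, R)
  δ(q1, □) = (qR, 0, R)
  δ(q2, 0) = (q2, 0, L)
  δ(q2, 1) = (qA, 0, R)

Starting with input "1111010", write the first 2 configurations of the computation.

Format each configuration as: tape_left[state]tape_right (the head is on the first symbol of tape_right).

Transitions applied:
Step 1: δ(q0, 1) = (q2, □, L)

The first 2 configurations are:
[q0]1111010 ⊢ [q2]□□111010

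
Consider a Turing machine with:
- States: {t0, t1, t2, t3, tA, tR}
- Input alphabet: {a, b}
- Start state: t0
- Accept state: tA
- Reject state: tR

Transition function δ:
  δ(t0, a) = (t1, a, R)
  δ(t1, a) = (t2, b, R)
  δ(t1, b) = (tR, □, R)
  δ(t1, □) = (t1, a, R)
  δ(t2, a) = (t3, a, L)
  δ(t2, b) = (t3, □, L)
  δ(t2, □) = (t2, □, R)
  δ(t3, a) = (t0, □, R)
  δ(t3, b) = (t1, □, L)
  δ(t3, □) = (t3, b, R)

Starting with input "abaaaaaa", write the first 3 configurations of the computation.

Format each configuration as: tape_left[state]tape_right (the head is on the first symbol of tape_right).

Transitions applied:
Step 1: δ(t0, a) = (t1, a, R)
Step 2: δ(t1, b) = (tR, □, R)

The first 3 configurations are:
[t0]abaaaaaa ⊢ a[t1]baaaaaa ⊢ a□[tR]aaaaaa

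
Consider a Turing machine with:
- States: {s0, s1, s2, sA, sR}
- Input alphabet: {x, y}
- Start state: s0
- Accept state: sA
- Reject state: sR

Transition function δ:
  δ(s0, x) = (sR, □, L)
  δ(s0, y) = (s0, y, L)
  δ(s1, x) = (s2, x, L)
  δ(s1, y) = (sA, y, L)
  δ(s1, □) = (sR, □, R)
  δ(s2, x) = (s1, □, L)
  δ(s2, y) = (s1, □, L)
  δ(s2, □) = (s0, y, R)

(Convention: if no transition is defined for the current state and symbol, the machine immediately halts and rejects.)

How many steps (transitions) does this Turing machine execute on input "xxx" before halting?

Execution trace:
Initial: [s0]xxx
Step 1: δ(s0, x) = (sR, □, L) → [sR]□□xx

The machine reaches the reject state sR and halts.

The machine executed 1 step before halting.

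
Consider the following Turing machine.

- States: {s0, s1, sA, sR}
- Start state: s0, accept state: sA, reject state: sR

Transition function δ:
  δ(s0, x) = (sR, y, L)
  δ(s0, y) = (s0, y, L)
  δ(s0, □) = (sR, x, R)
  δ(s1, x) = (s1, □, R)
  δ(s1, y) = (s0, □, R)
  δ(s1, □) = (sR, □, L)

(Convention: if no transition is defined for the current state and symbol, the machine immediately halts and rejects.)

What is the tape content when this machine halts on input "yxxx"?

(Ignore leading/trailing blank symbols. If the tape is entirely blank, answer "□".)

Execution trace:
Initial: [s0]yxxx
Step 1: δ(s0, y) = (s0, y, L) → [s0]□yxxx
Step 2: δ(s0, □) = (sR, x, R) → x[sR]yxxx

The machine reaches the reject state sR and halts.

Final tape (ignoring leading/trailing blanks): xyxxx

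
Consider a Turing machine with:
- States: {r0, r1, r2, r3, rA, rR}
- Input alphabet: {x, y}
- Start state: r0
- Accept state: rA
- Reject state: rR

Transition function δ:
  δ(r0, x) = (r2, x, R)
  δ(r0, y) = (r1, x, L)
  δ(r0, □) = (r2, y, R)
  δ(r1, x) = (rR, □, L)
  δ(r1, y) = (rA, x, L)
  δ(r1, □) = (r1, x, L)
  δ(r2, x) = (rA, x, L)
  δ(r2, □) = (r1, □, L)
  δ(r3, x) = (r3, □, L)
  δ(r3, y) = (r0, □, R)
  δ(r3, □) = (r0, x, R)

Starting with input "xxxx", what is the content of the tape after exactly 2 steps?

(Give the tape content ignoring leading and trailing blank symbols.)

Execution trace:
Initial: [r0]xxxx
Step 1: δ(r0, x) = (r2, x, R) → x[r2]xxx
Step 2: δ(r2, x) = (rA, x, L) → [rA]xxxx

The machine reaches the accept state rA and halts.

After 2 steps, the tape (ignoring leading/trailing blanks) is: xxxx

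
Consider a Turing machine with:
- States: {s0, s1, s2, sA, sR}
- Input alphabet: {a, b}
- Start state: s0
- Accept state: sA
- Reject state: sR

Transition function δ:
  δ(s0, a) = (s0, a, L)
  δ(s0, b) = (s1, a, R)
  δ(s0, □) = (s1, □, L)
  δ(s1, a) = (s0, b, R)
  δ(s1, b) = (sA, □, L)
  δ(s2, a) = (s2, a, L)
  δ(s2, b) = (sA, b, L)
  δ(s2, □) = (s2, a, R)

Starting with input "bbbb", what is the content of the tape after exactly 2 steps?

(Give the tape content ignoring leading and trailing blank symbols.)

Execution trace:
Initial: [s0]bbbb
Step 1: δ(s0, b) = (s1, a, R) → a[s1]bbb
Step 2: δ(s1, b) = (sA, □, L) → [sA]a□bb

The machine reaches the accept state sA and halts.

After 2 steps, the tape (ignoring leading/trailing blanks) is: a□bb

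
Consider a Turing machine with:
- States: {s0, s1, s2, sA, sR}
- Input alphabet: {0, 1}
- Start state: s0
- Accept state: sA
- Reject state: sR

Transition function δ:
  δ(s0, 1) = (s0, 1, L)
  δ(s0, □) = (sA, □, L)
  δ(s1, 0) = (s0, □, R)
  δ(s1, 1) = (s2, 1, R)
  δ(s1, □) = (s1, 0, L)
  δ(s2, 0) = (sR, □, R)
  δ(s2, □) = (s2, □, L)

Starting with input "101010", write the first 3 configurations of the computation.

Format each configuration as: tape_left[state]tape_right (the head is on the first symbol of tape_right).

Transitions applied:
Step 1: δ(s0, 1) = (s0, 1, L)
Step 2: δ(s0, □) = (sA, □, L)

The first 3 configurations are:
[s0]101010 ⊢ [s0]□101010 ⊢ [sA]□□101010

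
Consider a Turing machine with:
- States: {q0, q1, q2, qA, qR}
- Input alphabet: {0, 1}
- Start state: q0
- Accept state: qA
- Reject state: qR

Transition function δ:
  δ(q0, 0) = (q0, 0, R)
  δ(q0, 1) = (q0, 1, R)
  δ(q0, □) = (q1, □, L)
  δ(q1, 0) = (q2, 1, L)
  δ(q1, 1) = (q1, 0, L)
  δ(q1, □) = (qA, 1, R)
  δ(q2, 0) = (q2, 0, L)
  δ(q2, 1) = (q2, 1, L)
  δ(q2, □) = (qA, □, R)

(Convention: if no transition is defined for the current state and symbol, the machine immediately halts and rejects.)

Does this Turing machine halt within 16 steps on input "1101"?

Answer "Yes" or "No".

Execution trace:
Initial: [q0]1101
Step 1: δ(q0, 1) = (q0, 1, R) → 1[q0]101
Step 2: δ(q0, 1) = (q0, 1, R) → 11[q0]01
Step 3: δ(q0, 0) = (q0, 0, R) → 110[q0]1
Step 4: δ(q0, 1) = (q0, 1, R) → 1101[q0]□
Step 5: δ(q0, □) = (q1, □, L) → 110[q1]1□
Step 6: δ(q1, 1) = (q1, 0, L) → 11[q1]00□
Step 7: δ(q1, 0) = (q2, 1, L) → 1[q2]110□
Step 8: δ(q2, 1) = (q2, 1, L) → [q2]1110□
Step 9: δ(q2, 1) = (q2, 1, L) → [q2]□1110□
Step 10: δ(q2, □) = (qA, □, R) → □[qA]1110□

The machine reaches the accept state qA and halts.
The machine halted after 10 steps (within the 16-step bound).

Answer: Yes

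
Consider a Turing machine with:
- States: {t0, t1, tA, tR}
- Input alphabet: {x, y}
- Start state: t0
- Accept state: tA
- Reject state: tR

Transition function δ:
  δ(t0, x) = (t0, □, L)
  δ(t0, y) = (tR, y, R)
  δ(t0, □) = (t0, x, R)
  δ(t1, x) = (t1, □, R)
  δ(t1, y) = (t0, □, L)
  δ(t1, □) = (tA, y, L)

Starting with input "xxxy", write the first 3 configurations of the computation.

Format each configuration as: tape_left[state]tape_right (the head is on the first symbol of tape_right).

Transitions applied:
Step 1: δ(t0, x) = (t0, □, L)
Step 2: δ(t0, □) = (t0, x, R)

The first 3 configurations are:
[t0]xxxy ⊢ [t0]□□xxy ⊢ x[t0]□xxy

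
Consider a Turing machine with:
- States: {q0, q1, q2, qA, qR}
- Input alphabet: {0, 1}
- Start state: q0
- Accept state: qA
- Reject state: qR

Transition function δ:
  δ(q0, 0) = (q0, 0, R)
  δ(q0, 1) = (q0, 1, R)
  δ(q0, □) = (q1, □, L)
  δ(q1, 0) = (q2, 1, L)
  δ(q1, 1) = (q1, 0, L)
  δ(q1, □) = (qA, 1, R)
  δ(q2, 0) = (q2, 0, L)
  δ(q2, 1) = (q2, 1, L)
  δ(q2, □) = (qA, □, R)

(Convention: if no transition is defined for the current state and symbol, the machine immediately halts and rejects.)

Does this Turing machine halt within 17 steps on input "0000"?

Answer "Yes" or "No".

Execution trace:
Initial: [q0]0000
Step 1: δ(q0, 0) = (q0, 0, R) → 0[q0]000
Step 2: δ(q0, 0) = (q0, 0, R) → 00[q0]00
Step 3: δ(q0, 0) = (q0, 0, R) → 000[q0]0
Step 4: δ(q0, 0) = (q0, 0, R) → 0000[q0]□
Step 5: δ(q0, □) = (q1, □, L) → 000[q1]0□
Step 6: δ(q1, 0) = (q2, 1, L) → 00[q2]01□
Step 7: δ(q2, 0) = (q2, 0, L) → 0[q2]001□
Step 8: δ(q2, 0) = (q2, 0, L) → [q2]0001□
Step 9: δ(q2, 0) = (q2, 0, L) → [q2]□0001□
Step 10: δ(q2, □) = (qA, □, R) → □[qA]0001□

The machine reaches the accept state qA and halts.
The machine halted after 10 steps (within the 17-step bound).

Answer: Yes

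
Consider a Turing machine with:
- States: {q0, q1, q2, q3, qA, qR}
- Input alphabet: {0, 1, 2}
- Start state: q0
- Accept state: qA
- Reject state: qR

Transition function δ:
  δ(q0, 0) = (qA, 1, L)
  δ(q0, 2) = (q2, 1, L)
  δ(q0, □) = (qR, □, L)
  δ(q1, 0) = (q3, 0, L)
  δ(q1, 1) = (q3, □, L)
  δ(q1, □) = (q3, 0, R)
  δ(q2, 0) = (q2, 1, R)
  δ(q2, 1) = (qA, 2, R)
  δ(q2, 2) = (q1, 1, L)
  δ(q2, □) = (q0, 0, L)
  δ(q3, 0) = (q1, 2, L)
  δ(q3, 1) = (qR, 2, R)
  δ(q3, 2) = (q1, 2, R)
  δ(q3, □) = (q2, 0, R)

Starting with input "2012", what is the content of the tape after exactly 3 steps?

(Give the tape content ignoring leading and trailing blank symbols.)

Execution trace:
Initial: [q0]2012
Step 1: δ(q0, 2) = (q2, 1, L) → [q2]□1012
Step 2: δ(q2, □) = (q0, 0, L) → [q0]□01012
Step 3: δ(q0, □) = (qR, □, L) → [qR]□□01012

The machine reaches the reject state qR and halts.

After 3 steps, the tape (ignoring leading/trailing blanks) is: 01012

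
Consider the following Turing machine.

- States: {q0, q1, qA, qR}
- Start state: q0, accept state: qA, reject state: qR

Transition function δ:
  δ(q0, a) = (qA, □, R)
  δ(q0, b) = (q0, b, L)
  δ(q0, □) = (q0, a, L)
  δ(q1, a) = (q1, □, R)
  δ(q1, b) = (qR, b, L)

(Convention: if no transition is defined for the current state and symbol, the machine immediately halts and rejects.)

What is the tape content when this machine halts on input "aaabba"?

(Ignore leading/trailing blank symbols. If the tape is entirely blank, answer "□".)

Execution trace:
Initial: [q0]aaabba
Step 1: δ(q0, a) = (qA, □, R) → □[qA]aabba

The machine reaches the accept state qA and halts.

Final tape (ignoring leading/trailing blanks): aabba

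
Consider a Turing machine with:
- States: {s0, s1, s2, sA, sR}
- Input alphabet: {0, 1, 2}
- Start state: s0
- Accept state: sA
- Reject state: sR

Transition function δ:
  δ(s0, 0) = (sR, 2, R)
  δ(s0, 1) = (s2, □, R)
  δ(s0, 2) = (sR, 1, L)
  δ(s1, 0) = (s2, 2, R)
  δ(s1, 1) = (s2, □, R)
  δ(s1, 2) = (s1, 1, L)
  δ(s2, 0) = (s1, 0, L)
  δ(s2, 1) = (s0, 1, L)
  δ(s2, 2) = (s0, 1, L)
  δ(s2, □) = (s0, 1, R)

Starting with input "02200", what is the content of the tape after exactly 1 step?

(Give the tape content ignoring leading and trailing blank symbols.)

Execution trace:
Initial: [s0]02200
Step 1: δ(s0, 0) = (sR, 2, R) → 2[sR]2200

The machine reaches the reject state sR and halts.

After 1 step, the tape (ignoring leading/trailing blanks) is: 22200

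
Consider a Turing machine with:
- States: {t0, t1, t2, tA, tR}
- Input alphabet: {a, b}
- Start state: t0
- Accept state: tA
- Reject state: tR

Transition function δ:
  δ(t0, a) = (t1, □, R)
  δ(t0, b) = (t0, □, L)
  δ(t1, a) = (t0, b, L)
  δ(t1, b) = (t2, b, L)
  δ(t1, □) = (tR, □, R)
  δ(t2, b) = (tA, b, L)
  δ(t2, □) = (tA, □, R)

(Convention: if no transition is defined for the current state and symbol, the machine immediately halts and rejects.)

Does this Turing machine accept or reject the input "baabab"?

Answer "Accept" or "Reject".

Execution trace:
Initial: [t0]baabab
Step 1: δ(t0, b) = (t0, □, L) → [t0]□□aabab

No transition is defined for δ(t0, □). By convention the machine halts and rejects.

Answer: Reject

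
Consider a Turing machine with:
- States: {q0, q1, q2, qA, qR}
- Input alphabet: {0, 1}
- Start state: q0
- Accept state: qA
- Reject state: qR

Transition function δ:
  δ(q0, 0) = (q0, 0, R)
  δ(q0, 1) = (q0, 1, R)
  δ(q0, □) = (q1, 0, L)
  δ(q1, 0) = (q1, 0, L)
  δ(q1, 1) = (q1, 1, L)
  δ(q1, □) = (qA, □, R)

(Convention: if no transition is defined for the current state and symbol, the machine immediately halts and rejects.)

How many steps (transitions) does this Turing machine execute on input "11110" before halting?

Execution trace:
Initial: [q0]11110
Step 1: δ(q0, 1) = (q0, 1, R) → 1[q0]1110
Step 2: δ(q0, 1) = (q0, 1, R) → 11[q0]110
Step 3: δ(q0, 1) = (q0, 1, R) → 111[q0]10
Step 4: δ(q0, 1) = (q0, 1, R) → 1111[q0]0
Step 5: δ(q0, 0) = (q0, 0, R) → 11110[q0]□
Step 6: δ(q0, □) = (q1, 0, L) → 1111[q1]00
Step 7: δ(q1, 0) = (q1, 0, L) → 111[q1]100
Step 8: δ(q1, 1) = (q1, 1, L) → 11[q1]1100
Step 9: δ(q1, 1) = (q1, 1, L) → 1[q1]11100
Step 10: δ(q1, 1) = (q1, 1, L) → [q1]111100
Step 11: δ(q1, 1) = (q1, 1, L) → [q1]□111100
Step 12: δ(q1, □) = (qA, □, R) → □[qA]111100

The machine reaches the accept state qA and halts.

The machine executed 12 steps before halting.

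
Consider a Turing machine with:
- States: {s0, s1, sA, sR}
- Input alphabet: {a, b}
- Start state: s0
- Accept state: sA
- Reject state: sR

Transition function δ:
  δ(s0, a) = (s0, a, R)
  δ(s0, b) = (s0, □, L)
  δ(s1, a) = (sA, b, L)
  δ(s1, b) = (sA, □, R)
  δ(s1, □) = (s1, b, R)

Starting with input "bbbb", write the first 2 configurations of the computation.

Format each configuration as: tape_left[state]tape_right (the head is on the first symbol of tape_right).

Transitions applied:
Step 1: δ(s0, b) = (s0, □, L)

The first 2 configurations are:
[s0]bbbb ⊢ [s0]□□bbb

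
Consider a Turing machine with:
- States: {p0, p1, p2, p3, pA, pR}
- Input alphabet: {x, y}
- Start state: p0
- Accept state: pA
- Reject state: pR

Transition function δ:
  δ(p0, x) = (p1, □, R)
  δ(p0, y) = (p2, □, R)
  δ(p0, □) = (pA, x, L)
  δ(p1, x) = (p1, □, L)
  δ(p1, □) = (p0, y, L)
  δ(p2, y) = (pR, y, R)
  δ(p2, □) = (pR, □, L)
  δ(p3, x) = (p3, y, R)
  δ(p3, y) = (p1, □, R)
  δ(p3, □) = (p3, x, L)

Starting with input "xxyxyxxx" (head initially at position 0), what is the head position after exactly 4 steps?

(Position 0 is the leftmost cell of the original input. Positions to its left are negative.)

Execution trace (head position shown):
Step 0: [p0]xxyxyxxx  (head at position 0)
Step 1: move right → □[p1]xyxyxxx  (head at position 1)
Step 2: move left → [p1]□□yxyxxx  (head at position 0)
Step 3: move left → [p0]□y□yxyxxx  (head at position -1)
Step 4: move left → [pA]□xy□yxyxxx  (head at position -2)

After 4 steps, the head is at position -2.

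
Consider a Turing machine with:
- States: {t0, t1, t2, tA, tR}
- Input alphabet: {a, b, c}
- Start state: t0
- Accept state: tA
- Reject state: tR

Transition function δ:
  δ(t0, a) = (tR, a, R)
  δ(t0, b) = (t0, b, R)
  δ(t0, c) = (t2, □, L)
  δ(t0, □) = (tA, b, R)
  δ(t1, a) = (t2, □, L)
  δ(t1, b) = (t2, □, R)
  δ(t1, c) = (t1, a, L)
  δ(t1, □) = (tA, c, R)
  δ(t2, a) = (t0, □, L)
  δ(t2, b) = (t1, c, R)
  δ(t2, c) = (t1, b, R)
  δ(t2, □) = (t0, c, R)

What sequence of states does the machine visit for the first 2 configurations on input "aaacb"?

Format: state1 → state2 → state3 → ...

Execution trace:
Initial: [t0]aaacb
Step 1: δ(t0, a) = (tR, a, R) → a[tR]aacb

The machine reaches the reject state tR and halts.

State sequence: t0 → tR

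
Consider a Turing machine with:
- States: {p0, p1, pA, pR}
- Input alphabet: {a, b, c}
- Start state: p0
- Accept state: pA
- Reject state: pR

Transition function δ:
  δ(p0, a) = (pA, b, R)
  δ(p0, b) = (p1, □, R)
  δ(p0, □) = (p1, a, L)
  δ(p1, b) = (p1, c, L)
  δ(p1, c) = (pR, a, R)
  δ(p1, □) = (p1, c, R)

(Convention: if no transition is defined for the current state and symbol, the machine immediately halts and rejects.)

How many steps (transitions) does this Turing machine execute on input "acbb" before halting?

Execution trace:
Initial: [p0]acbb
Step 1: δ(p0, a) = (pA, b, R) → b[pA]cbb

The machine reaches the accept state pA and halts.

The machine executed 1 step before halting.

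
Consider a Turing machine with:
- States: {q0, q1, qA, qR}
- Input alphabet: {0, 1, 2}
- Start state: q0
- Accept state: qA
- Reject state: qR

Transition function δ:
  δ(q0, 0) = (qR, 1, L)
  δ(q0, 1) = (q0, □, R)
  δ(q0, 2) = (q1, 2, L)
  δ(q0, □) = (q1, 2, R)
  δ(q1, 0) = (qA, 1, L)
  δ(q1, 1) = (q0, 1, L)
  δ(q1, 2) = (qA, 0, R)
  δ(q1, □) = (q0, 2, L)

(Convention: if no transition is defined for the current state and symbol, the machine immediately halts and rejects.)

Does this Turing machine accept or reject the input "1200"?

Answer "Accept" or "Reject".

Execution trace:
Initial: [q0]1200
Step 1: δ(q0, 1) = (q0, □, R) → □[q0]200
Step 2: δ(q0, 2) = (q1, 2, L) → [q1]□200
Step 3: δ(q1, □) = (q0, 2, L) → [q0]□2200
Step 4: δ(q0, □) = (q1, 2, R) → 2[q1]2200
Step 5: δ(q1, 2) = (qA, 0, R) → 20[qA]200

The machine reaches the accept state qA and halts.

Answer: Accept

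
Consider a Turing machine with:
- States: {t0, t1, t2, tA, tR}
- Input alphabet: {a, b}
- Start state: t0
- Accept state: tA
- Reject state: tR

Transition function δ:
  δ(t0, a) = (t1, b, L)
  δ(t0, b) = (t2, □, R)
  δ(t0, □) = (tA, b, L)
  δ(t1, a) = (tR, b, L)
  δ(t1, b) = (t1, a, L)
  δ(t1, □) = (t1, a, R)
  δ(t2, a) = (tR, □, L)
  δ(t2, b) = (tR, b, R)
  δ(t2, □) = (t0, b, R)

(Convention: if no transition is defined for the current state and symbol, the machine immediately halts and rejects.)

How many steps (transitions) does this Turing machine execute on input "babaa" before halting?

Execution trace:
Initial: [t0]babaa
Step 1: δ(t0, b) = (t2, □, R) → □[t2]abaa
Step 2: δ(t2, a) = (tR, □, L) → [tR]□□baa

The machine reaches the reject state tR and halts.

The machine executed 2 steps before halting.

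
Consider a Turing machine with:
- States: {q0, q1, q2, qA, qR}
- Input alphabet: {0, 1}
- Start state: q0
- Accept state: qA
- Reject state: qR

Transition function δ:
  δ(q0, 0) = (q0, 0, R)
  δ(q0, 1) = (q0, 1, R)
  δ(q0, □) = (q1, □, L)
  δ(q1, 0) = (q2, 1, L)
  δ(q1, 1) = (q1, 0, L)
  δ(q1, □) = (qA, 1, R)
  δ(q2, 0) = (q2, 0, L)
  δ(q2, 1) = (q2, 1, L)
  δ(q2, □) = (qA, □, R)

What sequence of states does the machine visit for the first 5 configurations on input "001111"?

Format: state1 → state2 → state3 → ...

Execution trace:
Initial: [q0]001111
Step 1: δ(q0, 0) = (q0, 0, R) → 0[q0]01111
Step 2: δ(q0, 0) = (q0, 0, R) → 00[q0]1111
Step 3: δ(q0, 1) = (q0, 1, R) → 001[q0]111
Step 4: δ(q0, 1) = (q0, 1, R) → 0011[q0]11

State sequence: q0 → q0 → q0 → q0 → q0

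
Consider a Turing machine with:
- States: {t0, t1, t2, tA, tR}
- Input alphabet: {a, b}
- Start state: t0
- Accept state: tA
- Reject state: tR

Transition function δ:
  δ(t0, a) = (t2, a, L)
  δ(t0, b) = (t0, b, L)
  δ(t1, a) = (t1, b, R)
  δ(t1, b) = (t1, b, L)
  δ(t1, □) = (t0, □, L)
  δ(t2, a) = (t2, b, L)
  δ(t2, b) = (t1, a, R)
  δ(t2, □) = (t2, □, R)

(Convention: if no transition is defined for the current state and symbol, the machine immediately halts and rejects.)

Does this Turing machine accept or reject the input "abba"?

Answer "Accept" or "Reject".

Execution trace:
Initial: [t0]abba
Step 1: δ(t0, a) = (t2, a, L) → [t2]□abba
Step 2: δ(t2, □) = (t2, □, R) → □[t2]abba
Step 3: δ(t2, a) = (t2, b, L) → [t2]□bbba
Step 4: δ(t2, □) = (t2, □, R) → □[t2]bbba
Step 5: δ(t2, b) = (t1, a, R) → □a[t1]bba
Step 6: δ(t1, b) = (t1, b, L) → □[t1]abba
Step 7: δ(t1, a) = (t1, b, R) → □b[t1]bba
Step 8: δ(t1, b) = (t1, b, L) → □[t1]bbba
Step 9: δ(t1, b) = (t1, b, L) → [t1]□bbba
Step 10: δ(t1, □) = (t0, □, L) → [t0]□□bbba

No transition is defined for δ(t0, □). By convention the machine halts and rejects.

Answer: Reject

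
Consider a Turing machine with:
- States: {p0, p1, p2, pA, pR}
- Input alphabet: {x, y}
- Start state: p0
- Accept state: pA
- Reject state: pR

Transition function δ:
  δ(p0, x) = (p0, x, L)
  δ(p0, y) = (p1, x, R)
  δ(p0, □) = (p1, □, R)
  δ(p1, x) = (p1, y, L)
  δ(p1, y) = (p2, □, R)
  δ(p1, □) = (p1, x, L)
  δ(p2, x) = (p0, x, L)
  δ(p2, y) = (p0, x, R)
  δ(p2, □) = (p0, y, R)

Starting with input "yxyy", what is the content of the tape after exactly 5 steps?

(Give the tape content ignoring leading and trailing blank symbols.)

Execution trace:
Initial: [p0]yxyy
Step 1: δ(p0, y) = (p1, x, R) → x[p1]xyy
Step 2: δ(p1, x) = (p1, y, L) → [p1]xyyy
Step 3: δ(p1, x) = (p1, y, L) → [p1]□yyyy
Step 4: δ(p1, □) = (p1, x, L) → [p1]□xyyyy
Step 5: δ(p1, □) = (p1, x, L) → [p1]□xxyyyy

After 5 steps, the tape (ignoring leading/trailing blanks) is: xxyyyy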